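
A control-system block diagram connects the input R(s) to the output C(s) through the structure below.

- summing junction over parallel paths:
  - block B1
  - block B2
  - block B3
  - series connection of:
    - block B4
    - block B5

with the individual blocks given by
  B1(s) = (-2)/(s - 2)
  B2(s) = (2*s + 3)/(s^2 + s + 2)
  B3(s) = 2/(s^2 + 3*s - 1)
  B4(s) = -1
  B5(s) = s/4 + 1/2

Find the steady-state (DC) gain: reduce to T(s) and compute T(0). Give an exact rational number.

Reducing step by step:

Step 1 - multiply B4, B5 (series); result -s/4 - 1/2
Step 2 - sum the parallel branches B1, B2, B3, (B4*B5); result (-s^6 - 4*s^5 + 7*s^3 - 66*s^2 - 88*s)/(4*s^5 + 8*s^4 - 16*s^3 - 12*s^2 - 48*s + 16)
The step-2 result is T(s). Setting s = 0: T(0) = 0/16 = 0.

Answer: 0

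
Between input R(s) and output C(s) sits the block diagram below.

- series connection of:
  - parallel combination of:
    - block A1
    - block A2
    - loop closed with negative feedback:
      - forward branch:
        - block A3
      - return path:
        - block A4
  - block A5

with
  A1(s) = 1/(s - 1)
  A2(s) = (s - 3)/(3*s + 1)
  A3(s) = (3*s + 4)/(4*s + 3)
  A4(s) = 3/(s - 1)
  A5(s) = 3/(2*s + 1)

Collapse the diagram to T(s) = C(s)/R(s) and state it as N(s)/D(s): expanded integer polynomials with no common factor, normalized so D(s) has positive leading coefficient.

Step 1: feedback reduction of A3, A4 gives (3*s^2 + s - 4)/(4*s^2 + 8*s + 9)
Step 2: combine A1, A2, [A3/(1+A3*A4)] in parallel gives (13*s^4 + s^3 + 30*s + 40)/(12*s^4 + 16*s^3 + 7*s^2 - 26*s - 9)
Step 3: multiply (A1+A2+[A3/(1+A3*A4)]), A5 (series), giving the overall T(s)

Final answer: (39*s^4 + 3*s^3 + 90*s + 120)/(24*s^5 + 44*s^4 + 30*s^3 - 45*s^2 - 44*s - 9)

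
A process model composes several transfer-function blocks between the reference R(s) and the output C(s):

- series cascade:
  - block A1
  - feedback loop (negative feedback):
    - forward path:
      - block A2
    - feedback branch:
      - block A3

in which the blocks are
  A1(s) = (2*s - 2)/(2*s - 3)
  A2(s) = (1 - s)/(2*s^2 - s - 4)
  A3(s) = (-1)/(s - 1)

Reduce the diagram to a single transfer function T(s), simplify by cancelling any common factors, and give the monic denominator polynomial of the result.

1. collapse the loop (A2 forward, A3 return) -> (1 - s)/(2*s^2 - s - 3)
2. combine A1, [A2/(1+A2*A3)] in series -> (-2*s^2 + 4*s - 2)/(4*s^3 - 8*s^2 - 3*s + 9)
No further cancellation is possible in the step-2 result, so that is T(s). Its denominator becomes monic after dividing by the leading coefficient 4.

Therefore the answer is s^3 - 2*s^2 - 3*s/4 + 9/4.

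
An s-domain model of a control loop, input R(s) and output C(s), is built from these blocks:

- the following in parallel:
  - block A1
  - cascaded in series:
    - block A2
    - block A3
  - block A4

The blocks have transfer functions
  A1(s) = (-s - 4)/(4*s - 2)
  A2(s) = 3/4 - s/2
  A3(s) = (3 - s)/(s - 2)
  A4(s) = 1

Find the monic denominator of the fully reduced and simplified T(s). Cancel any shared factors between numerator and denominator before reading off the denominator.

Answer: s^2 - 5*s/2 + 1

Working:
[1] cascade A2, A3 gives (2*s^2 - 9*s + 9)/(4*s - 8)
[2] add A1, (A2*A3), A4 (parallel) gives (4*s^3 - 14*s^2 + 3*s + 15)/(8*s^2 - 20*s + 8)
No further cancellation is possible in the step-2 result, so that is T(s). Its denominator becomes monic after dividing by the leading coefficient 8.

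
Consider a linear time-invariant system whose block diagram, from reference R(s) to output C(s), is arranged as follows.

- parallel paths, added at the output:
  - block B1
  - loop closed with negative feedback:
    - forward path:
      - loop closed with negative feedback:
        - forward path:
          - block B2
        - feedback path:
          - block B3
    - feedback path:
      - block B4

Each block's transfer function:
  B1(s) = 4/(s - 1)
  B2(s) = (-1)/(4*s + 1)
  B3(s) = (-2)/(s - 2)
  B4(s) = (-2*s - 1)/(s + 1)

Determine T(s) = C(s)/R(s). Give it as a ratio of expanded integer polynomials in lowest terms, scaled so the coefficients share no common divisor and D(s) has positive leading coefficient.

Step 1 - collapse the loop (B2 forward, B3 return), giving (2 - s)/(4*s^2 - 7*s)
Step 2 - feedback reduction of [B2/(1+B2*B3)], B4, giving (-s^2 + s + 2)/(4*s^3 - s^2 - 10*s - 2)
Step 3 - combine B1, [[B2/(1+B2*B3)]/(1+[B2/(1+B2*B3)]*B4)] in parallel - this is the overall T(s), already in the required normalized form

Hence the answer: (15*s^3 - 2*s^2 - 39*s - 10)/(4*s^4 - 5*s^3 - 9*s^2 + 8*s + 2)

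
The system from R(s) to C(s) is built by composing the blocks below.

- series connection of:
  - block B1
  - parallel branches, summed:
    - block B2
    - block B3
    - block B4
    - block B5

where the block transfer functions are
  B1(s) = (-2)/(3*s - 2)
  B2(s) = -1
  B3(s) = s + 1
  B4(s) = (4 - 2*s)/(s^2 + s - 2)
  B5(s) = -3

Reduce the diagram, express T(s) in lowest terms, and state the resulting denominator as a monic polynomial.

Reducing step by step:

(1) sum the parallel branches B2, B3, B4, B5 = (s^3 - 2*s^2 - 7*s + 10)/(s^2 + s - 2)
(2) series reduction of B1, (B2+B3+B4+B5) = (-2*s^3 + 4*s^2 + 14*s - 20)/(3*s^3 + s^2 - 8*s + 4)
That last expression is T(s), already simplified. Scaling its denominator by 1/3 (the reciprocal of the leading coefficient) yields the monic denominator.

Answer: s^3 + s^2/3 - 8*s/3 + 4/3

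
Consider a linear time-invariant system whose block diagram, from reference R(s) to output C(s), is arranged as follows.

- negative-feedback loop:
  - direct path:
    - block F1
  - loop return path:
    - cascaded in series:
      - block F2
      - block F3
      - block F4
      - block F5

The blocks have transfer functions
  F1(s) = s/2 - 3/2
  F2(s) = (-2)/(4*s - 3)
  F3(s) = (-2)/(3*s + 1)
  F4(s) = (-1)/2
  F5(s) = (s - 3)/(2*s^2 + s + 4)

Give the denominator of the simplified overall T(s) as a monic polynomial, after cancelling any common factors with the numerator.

1. series reduction of F2, F3, F4, F5 gives (6 - 2*s)/(24*s^4 + 2*s^3 + 37*s^2 - 23*s - 12)
2. apply the feedback formula to F1, (F2*F3*F4*F5) gives (24*s^5 - 70*s^4 + 31*s^3 - 134*s^2 + 57*s + 36)/(48*s^4 + 4*s^3 + 72*s^2 - 34*s - 42)
T(s) is the step-2 result (common factors already cancelled). Leading coefficient of the denominator: 48. Divide through by 48 for the monic polynomial.

Hence the answer: s^4 + s^3/12 + 3*s^2/2 - 17*s/24 - 7/8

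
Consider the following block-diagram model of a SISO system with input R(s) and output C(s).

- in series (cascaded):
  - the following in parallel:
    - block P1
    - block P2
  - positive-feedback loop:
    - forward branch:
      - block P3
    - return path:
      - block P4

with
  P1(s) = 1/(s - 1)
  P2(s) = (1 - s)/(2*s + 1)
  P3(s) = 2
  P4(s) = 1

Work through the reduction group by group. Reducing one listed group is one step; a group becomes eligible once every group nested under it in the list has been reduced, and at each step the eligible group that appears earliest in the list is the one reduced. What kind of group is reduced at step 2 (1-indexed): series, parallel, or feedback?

[1] add P1, P2 (parallel)
[2] reduce the feedback loop with forward P3 and return P4
[3] series reduction of (P1+P2), [P3/(1-P3*P4)]
At step 2 the group reduced is feedback.

Therefore the answer is feedback.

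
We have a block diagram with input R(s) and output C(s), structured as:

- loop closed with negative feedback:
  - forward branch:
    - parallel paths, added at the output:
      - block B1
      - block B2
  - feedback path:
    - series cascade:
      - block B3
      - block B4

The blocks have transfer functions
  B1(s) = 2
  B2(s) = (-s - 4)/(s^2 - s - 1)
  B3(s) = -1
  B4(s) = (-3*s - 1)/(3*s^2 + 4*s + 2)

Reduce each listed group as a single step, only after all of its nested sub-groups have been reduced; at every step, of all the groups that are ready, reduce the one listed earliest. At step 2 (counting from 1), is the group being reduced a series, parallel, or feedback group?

Answer: series

Working:
Step 1. reduce the parallel group B1, B2
Step 2. cascade B3, B4
Step 3. apply the feedback formula to (B1+B2), (B3*B4)
Step 2 collapses a series group.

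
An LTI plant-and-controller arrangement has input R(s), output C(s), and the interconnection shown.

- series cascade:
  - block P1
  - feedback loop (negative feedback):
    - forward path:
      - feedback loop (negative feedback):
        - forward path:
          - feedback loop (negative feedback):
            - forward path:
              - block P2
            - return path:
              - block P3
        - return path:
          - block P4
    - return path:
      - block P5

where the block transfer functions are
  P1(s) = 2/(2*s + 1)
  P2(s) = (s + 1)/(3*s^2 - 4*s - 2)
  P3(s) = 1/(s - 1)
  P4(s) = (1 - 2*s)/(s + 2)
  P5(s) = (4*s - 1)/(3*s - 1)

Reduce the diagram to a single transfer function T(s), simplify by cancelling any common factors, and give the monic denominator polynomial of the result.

Answer: s^6 - 7*s^5/18 - 8*s^4/3 + 3*s^3 + 31*s^2/18 - s/2 - 1/6

Working:
Step 1. feedback reduction of P2, P3, giving (s^2 - 1)/(3*s^3 - 7*s^2 + 3*s + 3)
Step 2. collapse the loop ([P2/(1+P2*P3)] forward, P4 return), giving (s^3 + 2*s^2 - s - 2)/(3*s^4 - 3*s^3 - 10*s^2 + 11*s + 5)
Step 3. collapse the loop ([[P2/(1+P2*P3)]/(1+[P2/(1+P2*P3)]*P4)] forward, P5 return), giving (3*s^4 + 5*s^3 - 5*s^2 - 5*s + 2)/(9*s^5 - 8*s^4 - 20*s^3 + 37*s^2 - 3*s - 3)
Step 4. combine P1, [[[P2/(1+P2*P3)]/(1+[P2/(1+P2*P3)]*P4)]/(1+[[P2/(1+P2*P3)]/(1+[P2/(1+P2*P3)]*P4)]*P5)] in series, giving (6*s^4 + 10*s^3 - 10*s^2 - 10*s + 4)/(18*s^6 - 7*s^5 - 48*s^4 + 54*s^3 + 31*s^2 - 9*s - 3)
That last expression is T(s), already simplified. Scaling its denominator by 1/18 (the reciprocal of the leading coefficient) yields the monic denominator.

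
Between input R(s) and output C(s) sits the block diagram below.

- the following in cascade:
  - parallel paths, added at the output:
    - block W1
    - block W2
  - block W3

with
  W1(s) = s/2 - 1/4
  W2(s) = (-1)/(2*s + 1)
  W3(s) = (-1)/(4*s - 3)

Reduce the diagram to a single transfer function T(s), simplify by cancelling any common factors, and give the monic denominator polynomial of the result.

Reducing step by step:

1. reduce the parallel group W1, W2 gives (4*s^2 - 5)/(8*s + 4)
2. cascade (W1+W2), W3 gives (5 - 4*s^2)/(32*s^2 - 8*s - 12)
The result of step 2 is T(s) in lowest terms. Its denominator has leading coefficient 32; dividing the denominator through by 32 makes it monic.

Answer: s^2 - s/4 - 3/8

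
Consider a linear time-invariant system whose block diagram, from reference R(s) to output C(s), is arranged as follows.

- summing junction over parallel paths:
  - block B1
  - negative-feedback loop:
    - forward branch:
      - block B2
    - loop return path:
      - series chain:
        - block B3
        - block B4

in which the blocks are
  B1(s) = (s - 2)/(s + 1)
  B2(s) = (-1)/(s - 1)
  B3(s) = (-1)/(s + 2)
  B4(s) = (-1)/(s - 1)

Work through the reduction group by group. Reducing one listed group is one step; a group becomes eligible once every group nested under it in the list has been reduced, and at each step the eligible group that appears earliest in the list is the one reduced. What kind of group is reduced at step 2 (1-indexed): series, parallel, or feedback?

Step 1. reduce the series chain B3, B4
Step 2. close the feedback loop around B2, (B3*B4)
Step 3. combine B1, [B2/(1+B2*(B3*B4))] in parallel
So the answer for step 2 is feedback.

Hence the answer: feedback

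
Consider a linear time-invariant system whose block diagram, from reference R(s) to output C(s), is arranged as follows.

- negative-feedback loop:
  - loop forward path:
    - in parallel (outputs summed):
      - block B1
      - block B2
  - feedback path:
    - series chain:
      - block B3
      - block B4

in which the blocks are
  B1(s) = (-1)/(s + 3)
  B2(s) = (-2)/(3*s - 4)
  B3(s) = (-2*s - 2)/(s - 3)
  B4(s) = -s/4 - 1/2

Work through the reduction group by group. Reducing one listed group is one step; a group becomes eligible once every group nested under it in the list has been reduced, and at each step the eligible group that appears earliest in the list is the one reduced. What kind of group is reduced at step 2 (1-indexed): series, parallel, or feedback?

1. add B1, B2 (parallel)
2. series reduction of B3, B4
3. close the feedback loop around (B1+B2), (B3*B4)
At step 2 the group reduced is series.

Hence the answer: series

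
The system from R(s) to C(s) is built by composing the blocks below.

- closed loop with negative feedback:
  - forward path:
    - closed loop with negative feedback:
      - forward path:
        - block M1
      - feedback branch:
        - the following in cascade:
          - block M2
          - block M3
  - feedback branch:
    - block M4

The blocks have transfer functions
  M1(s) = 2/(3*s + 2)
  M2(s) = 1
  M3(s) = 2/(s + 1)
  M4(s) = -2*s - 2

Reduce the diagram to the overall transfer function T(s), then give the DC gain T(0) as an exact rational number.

The answer is 1.

Reasoning:
[1] combine M2, M3 in series; result 2/(s + 1)
[2] close the feedback loop around M1, (M2*M3); result (2*s + 2)/(3*s^2 + 5*s + 6)
[3] close the feedback loop around [M1/(1+M1*(M2*M3))], M4; result (-2*s - 2)/(s^2 + 3*s - 2)
Step 3 gives the overall T(s). Then T(0) = -2/(-2) = 1.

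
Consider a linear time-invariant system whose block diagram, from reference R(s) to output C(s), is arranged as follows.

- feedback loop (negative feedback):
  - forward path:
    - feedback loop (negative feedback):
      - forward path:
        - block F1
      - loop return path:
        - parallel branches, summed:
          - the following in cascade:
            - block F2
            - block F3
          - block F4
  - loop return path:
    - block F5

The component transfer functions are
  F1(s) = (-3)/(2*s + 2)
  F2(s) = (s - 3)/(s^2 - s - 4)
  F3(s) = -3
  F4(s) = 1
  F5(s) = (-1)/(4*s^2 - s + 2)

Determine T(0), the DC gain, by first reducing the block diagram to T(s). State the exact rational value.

(1) combine F2, F3 in series; result (9 - 3*s)/(s^2 - s - 4)
(2) parallel reduction of (F2*F3), F4; result (s^2 - 4*s + 5)/(s^2 - s - 4)
(3) close the feedback loop around F1, ((F2*F3)+F4); result (-3*s^2 + 3*s + 12)/(2*s^3 - 3*s^2 + 2*s - 23)
(4) apply the feedback formula to [F1/(1+F1*((F2*F3)+F4))], F5; result (-12*s^4 + 15*s^3 + 39*s^2 - 6*s + 24)/(8*s^5 - 14*s^4 + 15*s^3 - 97*s^2 + 24*s - 58)
DC gain: substitute s = 0 into T(s) from step 4: T(0) = 24/(-58) = -12/29.

Final answer: -12/29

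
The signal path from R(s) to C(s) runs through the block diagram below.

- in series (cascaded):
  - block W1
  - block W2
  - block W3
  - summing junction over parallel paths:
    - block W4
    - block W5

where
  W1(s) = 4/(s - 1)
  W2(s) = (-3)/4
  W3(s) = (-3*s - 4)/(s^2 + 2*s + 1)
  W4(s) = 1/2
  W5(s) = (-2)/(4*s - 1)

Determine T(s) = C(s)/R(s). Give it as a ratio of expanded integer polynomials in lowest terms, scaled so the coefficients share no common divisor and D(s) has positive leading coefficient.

[1] add W4, W5 (parallel) -> (4*s - 5)/(8*s - 2)
[2] combine W1, W2, W3, (W4+W5) in series; the result is T(s) itself (integer coefficients, no common factor, positive leading denominator coefficient)

Therefore the answer is (36*s^2 + 3*s - 60)/(8*s^4 + 6*s^3 - 10*s^2 - 6*s + 2).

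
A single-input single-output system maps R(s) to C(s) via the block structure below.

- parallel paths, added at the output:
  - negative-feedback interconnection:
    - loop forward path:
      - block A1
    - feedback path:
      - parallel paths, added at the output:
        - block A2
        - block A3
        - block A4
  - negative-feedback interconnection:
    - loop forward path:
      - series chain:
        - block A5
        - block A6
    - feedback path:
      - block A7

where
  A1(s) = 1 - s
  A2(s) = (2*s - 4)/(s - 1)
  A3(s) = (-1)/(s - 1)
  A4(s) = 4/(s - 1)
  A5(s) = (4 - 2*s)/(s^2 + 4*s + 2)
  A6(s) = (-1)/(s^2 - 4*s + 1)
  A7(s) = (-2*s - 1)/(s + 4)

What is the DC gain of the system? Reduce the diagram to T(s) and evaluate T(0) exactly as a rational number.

(1) sum the parallel branches A2, A3, A4 gives (2*s - 1)/(s - 1)
(2) collapse the loop (A1 forward, (A2+A3+A4) return) gives 1/2
(3) reduce the series chain A5, A6 gives (2*s - 4)/(s^4 - 13*s^2 - 4*s + 2)
(4) reduce the feedback loop with forward (A5*A6) and return A7 gives (2*s^2 + 4*s - 16)/(s^5 + 4*s^4 - 13*s^3 - 60*s^2 - 8*s + 12)
(5) sum the parallel branches [A1/(1+A1*(A2+A3+A4))], [(A5*A6)/(1+(A5*A6)*A7)] gives (s^5 + 4*s^4 - 13*s^3 - 56*s^2 - 20)/(2*s^5 + 8*s^4 - 26*s^3 - 120*s^2 - 16*s + 24)
Evaluating the step-5 result (the overall T(s)) at s = 0 gives T(0) = -20/24 = -5/6.

Final answer: -5/6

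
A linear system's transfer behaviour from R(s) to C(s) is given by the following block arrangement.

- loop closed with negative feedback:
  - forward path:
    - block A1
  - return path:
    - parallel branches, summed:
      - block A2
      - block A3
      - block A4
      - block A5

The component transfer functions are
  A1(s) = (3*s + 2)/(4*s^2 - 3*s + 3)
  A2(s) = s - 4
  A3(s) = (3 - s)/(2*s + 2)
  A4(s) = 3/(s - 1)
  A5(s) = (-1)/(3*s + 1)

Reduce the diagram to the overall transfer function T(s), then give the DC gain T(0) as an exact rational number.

Step 1. add A2, A3, A4, A5 (parallel): (6*s^4 - 25*s^3 + 13*s^2 + 41*s + 13)/(6*s^3 + 2*s^2 - 6*s - 2)
Step 2. collapse the loop (A1 forward, (A2+A3+A4+A5) return): (18*s^4 + 18*s^3 - 14*s^2 - 18*s - 4)/(42*s^5 - 73*s^4 - 23*s^3 + 165*s^2 + 109*s + 20)
Evaluating the step-2 result (the overall T(s)) at s = 0 gives T(0) = -4/20 = -1/5.

Hence the answer: -1/5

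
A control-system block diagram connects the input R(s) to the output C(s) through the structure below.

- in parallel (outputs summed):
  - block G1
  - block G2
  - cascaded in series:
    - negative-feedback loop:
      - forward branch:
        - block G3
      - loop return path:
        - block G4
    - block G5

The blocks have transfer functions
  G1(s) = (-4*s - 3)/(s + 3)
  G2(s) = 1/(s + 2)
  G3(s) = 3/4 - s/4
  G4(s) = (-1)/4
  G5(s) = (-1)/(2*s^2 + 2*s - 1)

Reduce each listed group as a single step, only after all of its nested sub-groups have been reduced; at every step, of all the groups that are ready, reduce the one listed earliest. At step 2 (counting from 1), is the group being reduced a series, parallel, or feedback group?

Step 1 - apply the feedback formula to G3, G4
Step 2 - combine [G3/(1+G3*G4)], G5 in series
Step 3 - reduce the parallel group G1, G2, ([G3/(1+G3*G4)]*G5)
Step 2: series.

Final answer: series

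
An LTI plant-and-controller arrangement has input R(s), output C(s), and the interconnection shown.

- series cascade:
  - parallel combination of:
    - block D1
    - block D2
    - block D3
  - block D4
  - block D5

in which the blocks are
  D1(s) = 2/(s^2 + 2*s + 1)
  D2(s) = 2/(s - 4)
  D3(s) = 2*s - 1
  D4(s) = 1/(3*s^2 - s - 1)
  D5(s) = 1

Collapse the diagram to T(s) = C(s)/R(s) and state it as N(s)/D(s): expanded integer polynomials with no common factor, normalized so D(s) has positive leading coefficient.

First reduce the diagram to T(s).

[1] reduce the parallel group D1, D2, D3, giving (2*s^4 - 5*s^3 - 10*s^2 + 5*s - 2)/(s^3 - 2*s^2 - 7*s - 4)
[2] reduce the series chain (D1+D2+D3), D4, D5, giving the overall T(s)

Answer: (2*s^4 - 5*s^3 - 10*s^2 + 5*s - 2)/(3*s^5 - 7*s^4 - 20*s^3 - 3*s^2 + 11*s + 4)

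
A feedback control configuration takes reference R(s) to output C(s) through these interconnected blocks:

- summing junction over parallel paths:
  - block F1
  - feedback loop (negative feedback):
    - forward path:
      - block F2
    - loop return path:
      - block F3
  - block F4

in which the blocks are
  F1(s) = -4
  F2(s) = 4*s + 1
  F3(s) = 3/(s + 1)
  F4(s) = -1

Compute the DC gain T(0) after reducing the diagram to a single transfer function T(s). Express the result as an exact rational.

Reducing step by step:

(1) close the feedback loop around F2, F3; result (4*s^2 + 5*s + 1)/(13*s + 4)
(2) combine F1, [F2/(1+F2*F3)], F4 in parallel; result (4*s^2 - 60*s - 19)/(13*s + 4)
Evaluating the step-2 result (the overall T(s)) at s = 0 gives T(0) = -19/4.

Answer: -19/4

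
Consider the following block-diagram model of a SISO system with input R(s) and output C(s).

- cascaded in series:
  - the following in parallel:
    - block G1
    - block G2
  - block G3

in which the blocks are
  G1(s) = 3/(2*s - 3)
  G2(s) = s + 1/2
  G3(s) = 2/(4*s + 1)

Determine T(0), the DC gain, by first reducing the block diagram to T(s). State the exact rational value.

Step 1. combine G1, G2 in parallel gives (4*s^2 - 4*s + 3)/(4*s - 6)
Step 2. combine (G1+G2), G3 in series gives (4*s^2 - 4*s + 3)/(8*s^2 - 10*s - 3)
DC gain: substitute s = 0 into T(s) from step 2: T(0) = 3/(-3) = -1.

Hence the answer: -1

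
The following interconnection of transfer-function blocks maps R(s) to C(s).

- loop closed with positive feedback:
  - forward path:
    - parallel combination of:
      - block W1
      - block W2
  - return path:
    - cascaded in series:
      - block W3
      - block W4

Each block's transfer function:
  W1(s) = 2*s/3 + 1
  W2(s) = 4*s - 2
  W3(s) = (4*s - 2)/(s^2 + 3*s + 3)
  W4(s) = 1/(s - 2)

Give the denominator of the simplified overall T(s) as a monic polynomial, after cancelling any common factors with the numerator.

Answer: s^3 - 53*s^2/3 + 31*s/3 - 8

Working:
(1) combine W1, W2 in parallel: 14*s/3 - 1
(2) multiply W3, W4 (series): (4*s - 2)/(s^3 + s^2 - 3*s - 6)
(3) apply the feedback formula to (W1+W2), (W3*W4): (14*s^4 + 11*s^3 - 45*s^2 - 75*s + 18)/(3*s^3 - 53*s^2 + 31*s - 24)
No further cancellation is possible in the step-3 result, so that is T(s). Its denominator becomes monic after dividing by the leading coefficient 3.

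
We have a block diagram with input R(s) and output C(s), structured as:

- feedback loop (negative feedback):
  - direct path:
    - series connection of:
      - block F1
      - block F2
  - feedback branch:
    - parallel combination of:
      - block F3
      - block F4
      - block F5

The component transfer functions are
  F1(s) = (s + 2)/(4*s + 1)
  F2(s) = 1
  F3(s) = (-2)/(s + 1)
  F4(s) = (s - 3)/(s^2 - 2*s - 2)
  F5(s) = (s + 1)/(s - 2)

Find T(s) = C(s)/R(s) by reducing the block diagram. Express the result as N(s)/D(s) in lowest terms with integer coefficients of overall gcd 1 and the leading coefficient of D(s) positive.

Step 1: reduce the series chain F1, F2 = (s + 2)/(4*s + 1)
Step 2: sum the parallel branches F3, F4, F5 = (s^4 - s^3 - s^2 - 9*s - 4)/(s^4 - 3*s^3 - 2*s^2 + 6*s + 4)
Step 3: feedback reduction of (F1*F2), (F3+F4+F5): this yields T(s), and no further normalization is needed

Therefore the answer is (s^5 - s^4 - 8*s^3 + 2*s^2 + 16*s + 8)/(5*s^5 - 10*s^4 - 14*s^3 + 11*s^2 - 4).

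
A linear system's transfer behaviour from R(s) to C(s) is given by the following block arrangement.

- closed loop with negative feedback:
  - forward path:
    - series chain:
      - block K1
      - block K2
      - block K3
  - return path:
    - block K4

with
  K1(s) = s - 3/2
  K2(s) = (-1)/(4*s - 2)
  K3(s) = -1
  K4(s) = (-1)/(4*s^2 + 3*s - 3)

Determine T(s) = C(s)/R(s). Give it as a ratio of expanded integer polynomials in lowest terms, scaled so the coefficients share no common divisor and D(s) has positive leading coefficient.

(1) reduce the series chain K1, K2, K3 gives (2*s - 3)/(8*s - 4)
(2) apply the feedback formula to (K1*K2*K3), K4, which is the overall transfer function T(s) = C(s)/R(s) in lowest terms

Final answer: (8*s^3 - 6*s^2 - 15*s + 9)/(32*s^3 + 8*s^2 - 38*s + 15)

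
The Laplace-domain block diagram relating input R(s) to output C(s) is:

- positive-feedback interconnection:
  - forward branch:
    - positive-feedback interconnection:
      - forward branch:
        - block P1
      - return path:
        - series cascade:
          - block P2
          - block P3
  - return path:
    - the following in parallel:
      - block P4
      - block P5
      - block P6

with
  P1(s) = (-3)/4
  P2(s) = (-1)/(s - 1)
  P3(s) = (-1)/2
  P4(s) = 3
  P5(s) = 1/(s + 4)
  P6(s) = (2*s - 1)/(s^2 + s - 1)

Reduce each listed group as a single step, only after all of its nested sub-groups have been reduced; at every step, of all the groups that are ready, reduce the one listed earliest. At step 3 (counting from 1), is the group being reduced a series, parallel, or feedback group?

(1) series reduction of P2, P3
(2) close the feedback loop around P1, (P2*P3)
(3) sum the parallel branches P4, P5, P6
(4) close the feedback loop around [P1/(1-P1*(P2*P3))], (P4+P5+P6)
Step 3: parallel.

Final answer: parallel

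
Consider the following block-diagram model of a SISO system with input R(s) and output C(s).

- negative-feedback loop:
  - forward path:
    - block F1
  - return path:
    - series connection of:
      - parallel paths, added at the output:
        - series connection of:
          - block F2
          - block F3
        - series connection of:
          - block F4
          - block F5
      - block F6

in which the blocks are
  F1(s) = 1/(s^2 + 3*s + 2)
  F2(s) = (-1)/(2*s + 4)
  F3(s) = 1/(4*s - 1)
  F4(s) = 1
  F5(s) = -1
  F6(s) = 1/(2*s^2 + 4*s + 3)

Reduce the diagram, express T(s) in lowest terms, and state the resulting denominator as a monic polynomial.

The answer is s^6 + 27*s^5/4 + 71*s^4/4 + 181*s^3/8 + 101*s^2/8 + s/8 - 21/16.

Reasoning:
Step 1 - reduce the series chain F2, F3: (-1)/(8*s^2 + 14*s - 4)
Step 2 - reduce the series chain F4, F5: -1
Step 3 - sum the parallel branches (F2*F3), (F4*F5): (-8*s^2 - 14*s + 3)/(8*s^2 + 14*s - 4)
Step 4 - series reduction of ((F2*F3)+(F4*F5)), F6: (-8*s^2 - 14*s + 3)/(16*s^4 + 60*s^3 + 72*s^2 + 26*s - 12)
Step 5 - reduce the feedback loop with forward F1 and return (((F2*F3)+(F4*F5))*F6): (16*s^4 + 60*s^3 + 72*s^2 + 26*s - 12)/(16*s^6 + 108*s^5 + 284*s^4 + 362*s^3 + 202*s^2 + 2*s - 21)
Step 5 gives the fully reduced T(s), with no common factor left to cancel. The denominator's leading coefficient is 16, so divide each of its coefficients by 16 to get the monic form.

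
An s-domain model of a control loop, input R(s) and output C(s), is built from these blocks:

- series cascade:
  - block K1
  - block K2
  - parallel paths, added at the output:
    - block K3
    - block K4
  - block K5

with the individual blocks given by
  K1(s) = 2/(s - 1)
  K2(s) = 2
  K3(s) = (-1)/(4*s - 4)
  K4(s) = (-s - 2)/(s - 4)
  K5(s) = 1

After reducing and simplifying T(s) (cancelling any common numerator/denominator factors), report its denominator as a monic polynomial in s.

Step 1 - combine K3, K4 in parallel, giving (-4*s^2 - 5*s + 12)/(4*s^2 - 20*s + 16)
Step 2 - cascade K1, K2, (K3+K4), K5, giving (-4*s^2 - 5*s + 12)/(s^3 - 6*s^2 + 9*s - 4)
No further cancellation is possible in the step-2 result, so that is T(s). Its denominator is already monic.

Final answer: s^3 - 6*s^2 + 9*s - 4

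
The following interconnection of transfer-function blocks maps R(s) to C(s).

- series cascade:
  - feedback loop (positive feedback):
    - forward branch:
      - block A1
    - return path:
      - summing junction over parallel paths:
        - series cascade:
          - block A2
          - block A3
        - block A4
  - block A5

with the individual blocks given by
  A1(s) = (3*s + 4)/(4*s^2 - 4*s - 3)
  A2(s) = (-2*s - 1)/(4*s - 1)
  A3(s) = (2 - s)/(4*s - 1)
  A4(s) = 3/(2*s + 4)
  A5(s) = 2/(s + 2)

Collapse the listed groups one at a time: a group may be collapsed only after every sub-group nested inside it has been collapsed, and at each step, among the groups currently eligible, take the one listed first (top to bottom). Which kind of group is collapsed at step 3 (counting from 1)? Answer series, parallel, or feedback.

Reducing step by step:

[1] reduce the series chain A2, A3
[2] reduce the parallel group (A2*A3), A4
[3] collapse the loop (A1 forward, ((A2*A3)+A4) return)
[4] cascade [A1/(1-A1*((A2*A3)+A4))], A5
The group at step 3 is a feedback group.

Answer: feedback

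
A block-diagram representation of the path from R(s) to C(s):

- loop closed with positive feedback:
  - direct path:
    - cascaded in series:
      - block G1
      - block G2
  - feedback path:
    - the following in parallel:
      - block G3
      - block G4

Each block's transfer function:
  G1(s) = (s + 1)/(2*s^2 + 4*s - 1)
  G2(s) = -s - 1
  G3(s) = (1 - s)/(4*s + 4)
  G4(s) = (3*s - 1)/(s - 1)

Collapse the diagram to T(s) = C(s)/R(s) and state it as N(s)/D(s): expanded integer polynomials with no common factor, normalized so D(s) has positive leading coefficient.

1. cascade G1, G2: (-s^2 - 2*s - 1)/(2*s^2 + 4*s - 1)
2. combine G3, G4 in parallel: (11*s^2 + 10*s - 5)/(4*s^2 - 4)
3. close the feedback loop around (G1*G2), (G3+G4): this yields T(s), and no further normalization is needed

Answer: (-4*s^3 - 4*s^2 + 4*s + 4)/(19*s^3 + 29*s^2 - 15*s - 1)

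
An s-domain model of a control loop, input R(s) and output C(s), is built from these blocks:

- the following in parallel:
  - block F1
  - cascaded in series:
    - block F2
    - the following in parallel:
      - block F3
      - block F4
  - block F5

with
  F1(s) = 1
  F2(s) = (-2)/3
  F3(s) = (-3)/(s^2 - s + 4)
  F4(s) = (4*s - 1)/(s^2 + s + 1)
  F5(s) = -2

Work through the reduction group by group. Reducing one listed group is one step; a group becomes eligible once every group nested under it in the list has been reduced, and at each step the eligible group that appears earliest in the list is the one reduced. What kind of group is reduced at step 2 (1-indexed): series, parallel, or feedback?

Step 1: combine F3, F4 in parallel
Step 2: reduce the series chain F2, (F3+F4)
Step 3: parallel reduction of F1, (F2*(F3+F4)), F5
The group at step 2 is a series group.

Hence the answer: series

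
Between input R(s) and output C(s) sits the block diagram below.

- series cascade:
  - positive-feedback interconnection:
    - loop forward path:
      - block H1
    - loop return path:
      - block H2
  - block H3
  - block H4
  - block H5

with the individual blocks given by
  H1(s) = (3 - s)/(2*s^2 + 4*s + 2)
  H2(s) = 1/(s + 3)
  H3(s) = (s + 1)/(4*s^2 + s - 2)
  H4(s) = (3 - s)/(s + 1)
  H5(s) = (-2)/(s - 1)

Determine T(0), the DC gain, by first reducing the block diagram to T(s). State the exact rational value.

Reducing step by step:

(1) collapse the loop (H1 forward, H2 return), giving (9 - s^2)/(2*s^3 + 10*s^2 + 15*s + 3)
(2) reduce the series chain [H1/(1-H1*H2)], H3, H4, H5, giving (-2*s^3 + 6*s^2 + 18*s - 54)/(8*s^6 + 34*s^5 + 24*s^4 - 59*s^3 - 34*s^2 + 21*s + 6)
Step 2 gives the overall T(s). Then T(0) = -54/6 = -9.

Answer: -9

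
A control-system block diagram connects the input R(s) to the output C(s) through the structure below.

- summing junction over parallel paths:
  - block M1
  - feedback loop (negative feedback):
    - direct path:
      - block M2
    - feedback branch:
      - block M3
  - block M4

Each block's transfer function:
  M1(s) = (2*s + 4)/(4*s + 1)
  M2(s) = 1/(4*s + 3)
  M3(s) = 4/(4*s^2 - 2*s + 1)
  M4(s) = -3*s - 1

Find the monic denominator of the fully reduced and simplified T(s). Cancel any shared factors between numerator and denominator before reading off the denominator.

First reduce the diagram to T(s).

1. collapse the loop (M2 forward, M3 return) = (4*s^2 - 2*s + 1)/(16*s^3 + 4*s^2 - 2*s + 7)
2. sum the parallel branches M1, [M2/(1+M2*M3)], M4 = (-192*s^5 - 128*s^4 + 68*s^3 - 66*s^2 - 39*s + 22)/(64*s^4 + 32*s^3 - 4*s^2 + 26*s + 7)
That last expression is T(s), already simplified. Scaling its denominator by 1/64 (the reciprocal of the leading coefficient) yields the monic denominator.

Answer: s^4 + s^3/2 - s^2/16 + 13*s/32 + 7/64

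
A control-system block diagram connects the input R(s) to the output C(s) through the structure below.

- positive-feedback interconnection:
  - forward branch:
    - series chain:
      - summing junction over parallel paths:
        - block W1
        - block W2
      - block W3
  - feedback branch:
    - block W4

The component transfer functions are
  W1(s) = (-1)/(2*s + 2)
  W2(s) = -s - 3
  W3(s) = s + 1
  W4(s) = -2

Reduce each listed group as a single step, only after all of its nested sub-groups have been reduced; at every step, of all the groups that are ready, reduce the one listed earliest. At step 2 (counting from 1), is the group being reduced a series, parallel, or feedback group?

1. parallel reduction of W1, W2
2. multiply (W1+W2), W3 (series)
3. collapse the loop (((W1+W2)*W3) forward, W4 return)
So the answer for step 2 is series.

Therefore the answer is series.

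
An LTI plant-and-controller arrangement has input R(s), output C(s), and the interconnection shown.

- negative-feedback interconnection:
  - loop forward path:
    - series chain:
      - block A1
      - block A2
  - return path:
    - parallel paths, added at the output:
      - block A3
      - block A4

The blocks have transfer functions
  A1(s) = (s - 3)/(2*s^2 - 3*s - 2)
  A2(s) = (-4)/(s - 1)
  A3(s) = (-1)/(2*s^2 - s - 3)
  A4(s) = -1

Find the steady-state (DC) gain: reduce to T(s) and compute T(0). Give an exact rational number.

Answer: -2

Working:
Step 1 - series reduction of A1, A2; result (12 - 4*s)/(2*s^3 - 5*s^2 + s + 2)
Step 2 - sum the parallel branches A3, A4; result (-2*s^2 + s + 2)/(2*s^2 - s - 3)
Step 3 - feedback reduction of (A1*A2), (A3+A4); result (-8*s^3 + 28*s^2 - 36)/(4*s^5 - 12*s^4 + 9*s^3 - 10*s^2 - s + 18)
The step-3 result is T(s). Setting s = 0: T(0) = -36/18 = -2.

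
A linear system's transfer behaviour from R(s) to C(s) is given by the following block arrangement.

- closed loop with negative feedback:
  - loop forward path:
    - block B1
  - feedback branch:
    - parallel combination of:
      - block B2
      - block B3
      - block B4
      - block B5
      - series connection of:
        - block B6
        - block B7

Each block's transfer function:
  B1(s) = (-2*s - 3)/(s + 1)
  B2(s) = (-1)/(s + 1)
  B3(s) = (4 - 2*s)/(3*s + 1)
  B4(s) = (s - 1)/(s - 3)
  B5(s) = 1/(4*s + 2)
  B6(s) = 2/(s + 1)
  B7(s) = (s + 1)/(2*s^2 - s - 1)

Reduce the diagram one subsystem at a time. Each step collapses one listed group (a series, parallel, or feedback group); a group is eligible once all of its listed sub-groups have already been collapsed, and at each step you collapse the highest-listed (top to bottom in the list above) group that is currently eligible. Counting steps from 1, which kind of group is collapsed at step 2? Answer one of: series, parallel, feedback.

Answer: parallel

Working:
Step 1 - cascade B6, B7
Step 2 - add B2, B3, B4, B5, (B6*B7) (parallel)
Step 3 - collapse the loop (B1 forward, (B2+B3+B4+B5+(B6*B7)) return)
Step 2: parallel.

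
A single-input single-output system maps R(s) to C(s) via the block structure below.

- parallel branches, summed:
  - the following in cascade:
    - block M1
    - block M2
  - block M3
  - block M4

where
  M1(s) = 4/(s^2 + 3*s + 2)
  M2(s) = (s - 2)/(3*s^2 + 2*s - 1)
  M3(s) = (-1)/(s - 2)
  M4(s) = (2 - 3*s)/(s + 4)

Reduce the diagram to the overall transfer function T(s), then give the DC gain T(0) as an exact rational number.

Reducing step by step:

[1] reduce the series chain M1, M2 -> (4*s - 8)/(3*s^4 + 11*s^3 + 11*s^2 + s - 2)
[2] sum the parallel branches (M1*M2), M3, M4 -> (-9*s^6 - 12*s^5 + 20*s^4 - 10*s^3 - 75*s^2 - 70*s + 80)/(3*s^6 + 17*s^5 + 9*s^4 - 65*s^3 - 88*s^2 - 12*s + 16)
Step 2 gives the overall T(s). Then T(0) = 80/16 = 5.

Answer: 5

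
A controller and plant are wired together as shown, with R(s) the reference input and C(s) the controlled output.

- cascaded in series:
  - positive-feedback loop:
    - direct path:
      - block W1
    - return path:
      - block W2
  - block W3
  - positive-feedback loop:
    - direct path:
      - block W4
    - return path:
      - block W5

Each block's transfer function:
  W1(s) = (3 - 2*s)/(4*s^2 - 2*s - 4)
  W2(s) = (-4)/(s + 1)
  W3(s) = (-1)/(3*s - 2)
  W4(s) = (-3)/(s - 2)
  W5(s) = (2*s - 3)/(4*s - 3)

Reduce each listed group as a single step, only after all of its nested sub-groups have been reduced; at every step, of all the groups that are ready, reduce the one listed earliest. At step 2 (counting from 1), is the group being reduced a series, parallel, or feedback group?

(1) collapse the loop (W1 forward, W2 return)
(2) feedback reduction of W4, W5
(3) reduce the series chain [W1/(1-W1*W2)], W3, [W4/(1-W4*W5)]
Step 2: feedback.

Final answer: feedback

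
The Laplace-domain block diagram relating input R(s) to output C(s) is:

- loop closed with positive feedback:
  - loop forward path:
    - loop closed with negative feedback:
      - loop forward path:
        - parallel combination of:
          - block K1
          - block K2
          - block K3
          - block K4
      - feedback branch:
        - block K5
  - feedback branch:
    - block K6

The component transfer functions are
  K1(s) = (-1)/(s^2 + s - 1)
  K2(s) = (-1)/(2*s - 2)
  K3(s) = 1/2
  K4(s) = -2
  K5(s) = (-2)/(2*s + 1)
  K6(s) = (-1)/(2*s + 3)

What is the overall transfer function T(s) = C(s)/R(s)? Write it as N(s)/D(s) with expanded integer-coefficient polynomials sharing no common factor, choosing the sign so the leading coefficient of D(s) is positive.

Step 1: combine K1, K2, K3, K4 in parallel; result (-3*s^3 - s^2 + 3*s)/(2*s^3 - 4*s + 2)
Step 2: feedback reduction of (K1+K2+K3+K4), K5; result (-6*s^4 - 5*s^3 + 5*s^2 + 3*s)/(4*s^4 + 8*s^3 - 6*s^2 - 6*s + 2)
Step 3: reduce the feedback loop with forward [(K1+K2+K3+K4)/(1+(K1+K2+K3+K4)*K5)] and return K6; the result is T(s) itself (integer coefficients, no common factor, positive leading denominator coefficient)

Final answer: (-12*s^5 - 28*s^4 - 5*s^3 + 21*s^2 + 9*s)/(8*s^5 + 22*s^4 + 7*s^3 - 25*s^2 - 11*s + 6)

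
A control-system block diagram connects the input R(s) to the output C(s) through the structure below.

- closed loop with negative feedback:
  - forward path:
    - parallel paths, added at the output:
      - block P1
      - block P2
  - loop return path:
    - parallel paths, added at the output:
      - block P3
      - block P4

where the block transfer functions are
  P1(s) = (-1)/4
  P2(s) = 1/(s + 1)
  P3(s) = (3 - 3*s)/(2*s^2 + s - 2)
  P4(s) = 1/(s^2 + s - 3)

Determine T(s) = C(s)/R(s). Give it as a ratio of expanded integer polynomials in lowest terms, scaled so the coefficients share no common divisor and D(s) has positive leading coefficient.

Step 1 - add P1, P2 (parallel): (3 - s)/(4*s + 4)
Step 2 - add P3, P4 (parallel): (-3*s^3 + 2*s^2 + 13*s - 11)/(2*s^4 + 3*s^3 - 7*s^2 - 5*s + 6)
Step 3 - reduce the feedback loop with forward (P1+P2) and return (P3+P4): this yields T(s), and no further normalization is needed

Final answer: (-2*s^5 + 3*s^4 + 16*s^3 - 16*s^2 - 21*s + 18)/(8*s^5 + 23*s^4 - 27*s^3 - 55*s^2 + 54*s - 9)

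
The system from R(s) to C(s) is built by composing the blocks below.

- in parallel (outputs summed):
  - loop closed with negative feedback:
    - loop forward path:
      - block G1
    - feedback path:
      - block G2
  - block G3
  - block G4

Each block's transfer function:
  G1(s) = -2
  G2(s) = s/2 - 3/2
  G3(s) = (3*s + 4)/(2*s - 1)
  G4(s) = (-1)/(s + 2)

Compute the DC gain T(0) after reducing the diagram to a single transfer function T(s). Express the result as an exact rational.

Reducing step by step:

[1] reduce the feedback loop with forward G1 and return G2 -> 2/(s - 4)
[2] combine [G1/(1+G1*G2)], G3, G4 in parallel -> (3*s^3 - 17*s - 40)/(2*s^3 - 5*s^2 - 14*s + 8)
That last expression is T(s); at s = 0 only the constant terms survive, so T(0) = -40/8 = -5.

Answer: -5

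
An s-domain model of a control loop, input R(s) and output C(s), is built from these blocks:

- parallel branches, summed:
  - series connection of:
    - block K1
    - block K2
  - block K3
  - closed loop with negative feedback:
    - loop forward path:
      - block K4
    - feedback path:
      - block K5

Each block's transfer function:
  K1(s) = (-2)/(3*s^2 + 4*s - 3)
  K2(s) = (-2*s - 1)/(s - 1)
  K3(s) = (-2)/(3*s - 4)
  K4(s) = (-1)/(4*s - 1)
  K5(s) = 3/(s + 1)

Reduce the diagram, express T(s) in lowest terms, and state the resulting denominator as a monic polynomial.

The answer is s^6 - s^5/4 - 163*s^4/36 + 109*s^3/36 + 163*s^2/36 - 46*s/9 + 4/3.

Reasoning:
[1] reduce the series chain K1, K2, giving (4*s + 2)/(3*s^3 + s^2 - 7*s + 3)
[2] feedback reduction of K4, K5, giving (-s - 1)/(4*s^2 + 3*s - 4)
[3] add (K1*K2), K3, [K4/(1+K4*K5)] (parallel), giving (-33*s^5 + 22*s^4 + 104*s^3 - 96*s^2 - 83*s + 68)/(36*s^6 - 9*s^5 - 163*s^4 + 109*s^3 + 163*s^2 - 184*s + 48)
T(s) is the step-3 result (common factors already cancelled). Leading coefficient of the denominator: 36. Divide through by 36 for the monic polynomial.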